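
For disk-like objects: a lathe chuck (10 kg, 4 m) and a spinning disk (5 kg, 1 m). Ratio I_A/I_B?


Given: M1=10 kg, R1=4 m, M2=5 kg, R2=1 m
For a disk: I = (1/2)*M*R^2, so I_A/I_B = (M1*R1^2)/(M2*R2^2)
M1*R1^2 = 10*16 = 160
M2*R2^2 = 5*1 = 5
I_A/I_B = 160/5 = 32

32


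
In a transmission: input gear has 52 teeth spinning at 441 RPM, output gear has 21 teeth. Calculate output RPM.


Given: N1 = 52 teeth, w1 = 441 RPM, N2 = 21 teeth
Using N1*w1 = N2*w2
w2 = N1*w1 / N2
w2 = 52*441 / 21
w2 = 22932 / 21
w2 = 1092 RPM

1092 RPM


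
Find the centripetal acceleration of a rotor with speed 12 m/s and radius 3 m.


Given: v = 12 m/s, r = 3 m
Using a_c = v^2 / r
a_c = 12^2 / 3
a_c = 144 / 3
a_c = 48 m/s^2

48 m/s^2


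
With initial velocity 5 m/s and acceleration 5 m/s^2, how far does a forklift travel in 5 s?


Given: v0 = 5 m/s, a = 5 m/s^2, t = 5 s
Using s = v0*t + (1/2)*a*t^2
s = 5*5 + (1/2)*5*5^2
s = 25 + (1/2)*125
s = 25 + 125/2
s = 175/2

175/2 m


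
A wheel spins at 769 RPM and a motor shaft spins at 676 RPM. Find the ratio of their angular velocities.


Given: RPM_A = 769, RPM_B = 676
omega = 2*pi*RPM/60, so omega_A/omega_B = RPM_A / RPM_B
omega_A/omega_B = 769 / 676
omega_A/omega_B = 769/676

769/676


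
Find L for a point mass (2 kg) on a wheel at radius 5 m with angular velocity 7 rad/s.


Given: m = 2 kg, r = 5 m, omega = 7 rad/s
For a point mass: I = m*r^2
I = 2*5^2 = 2*25 = 50
L = I*omega = 50*7
L = 350 kg*m^2/s

350 kg*m^2/s


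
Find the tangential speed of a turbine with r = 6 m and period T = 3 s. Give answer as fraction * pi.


Given: radius r = 6 m, period T = 3 s
Using v = 2*pi*r / T
v = 2*pi*6 / 3
v = 12*pi / 3
v = 4*pi m/s

4*pi m/s


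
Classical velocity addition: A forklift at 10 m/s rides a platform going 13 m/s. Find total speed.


Given: object velocity = 10 m/s, platform velocity = 13 m/s (same direction)
Using classical velocity addition: v_total = v_object + v_platform
v_total = 10 + 13
v_total = 23 m/s

23 m/s


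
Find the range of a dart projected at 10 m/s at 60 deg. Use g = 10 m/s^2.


Given: v0 = 10 m/s, theta = 60 deg, g = 10 m/s^2
sin(2*60) = sin(120) = sqrt(3)/2
Using R = v0^2 * sin(2*theta) / g
R = 10^2 * (sqrt(3)/2) / 10
R = 100 * sqrt(3) / 20
R = 5*sqrt(3) m

5*sqrt(3) m


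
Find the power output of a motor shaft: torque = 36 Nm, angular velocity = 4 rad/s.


Given: tau = 36 Nm, omega = 4 rad/s
Using P = tau * omega
P = 36 * 4
P = 144 W

144 W


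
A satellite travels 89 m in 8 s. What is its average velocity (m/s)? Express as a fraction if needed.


Given: distance d = 89 m, time t = 8 s
Using v = d / t
v = 89 / 8
v = 89/8 m/s

89/8 m/s


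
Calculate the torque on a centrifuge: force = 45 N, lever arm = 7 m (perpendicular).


Given: F = 45 N, r = 7 m, angle = 90 deg (perpendicular)
Using tau = F * r * sin(90)
sin(90) = 1
tau = 45 * 7 * 1
tau = 315 Nm

315 Nm


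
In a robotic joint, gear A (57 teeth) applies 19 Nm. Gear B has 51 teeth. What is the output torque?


Given: N1 = 57, N2 = 51, T1 = 19 Nm
Using T2/T1 = N2/N1
T2 = T1 * N2 / N1
T2 = 19 * 51 / 57
T2 = 969 / 57
T2 = 17 Nm

17 Nm


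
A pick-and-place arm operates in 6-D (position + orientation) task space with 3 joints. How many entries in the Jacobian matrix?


Given: task space dimension = 6, joints = 3
Jacobian is a 6 x 3 matrix
Total entries = rows * columns
Total = 6 * 3
Total = 18

18


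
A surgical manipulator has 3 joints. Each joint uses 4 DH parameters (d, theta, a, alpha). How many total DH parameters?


Given: 3 joints, 4 DH parameters per joint (d, theta, a, alpha)
Total DH parameters = number_of_joints * 4
Total = 3 * 4
Total = 12

12


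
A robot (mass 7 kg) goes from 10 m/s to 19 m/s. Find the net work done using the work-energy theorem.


Given: m = 7 kg, v0 = 10 m/s, v = 19 m/s
Using W = (1/2)*m*(v^2 - v0^2)
v^2 = 19^2 = 361
v0^2 = 10^2 = 100
v^2 - v0^2 = 361 - 100 = 261
W = (1/2)*7*261 = 1827/2 J

1827/2 J


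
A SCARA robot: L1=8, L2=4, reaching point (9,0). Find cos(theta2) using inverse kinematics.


Given: L1 = 8, L2 = 4, target (x, y) = (9, 0)
Using cos(theta2) = (x^2 + y^2 - L1^2 - L2^2) / (2*L1*L2)
x^2 + y^2 = 9^2 + 0 = 81
L1^2 + L2^2 = 64 + 16 = 80
Numerator = 81 - 80 = 1
Denominator = 2*8*4 = 64
cos(theta2) = 1/64 = 1/64

1/64


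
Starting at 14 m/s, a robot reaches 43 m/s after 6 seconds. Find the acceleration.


Given: initial velocity v0 = 14 m/s, final velocity v = 43 m/s, time t = 6 s
Using a = (v - v0) / t
a = (43 - 14) / 6
a = 29 / 6
a = 29/6 m/s^2

29/6 m/s^2


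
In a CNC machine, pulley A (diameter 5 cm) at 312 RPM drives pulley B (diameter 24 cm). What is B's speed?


Given: D1 = 5 cm, w1 = 312 RPM, D2 = 24 cm
Using D1*w1 = D2*w2
w2 = D1*w1 / D2
w2 = 5*312 / 24
w2 = 1560 / 24
w2 = 65 RPM

65 RPM


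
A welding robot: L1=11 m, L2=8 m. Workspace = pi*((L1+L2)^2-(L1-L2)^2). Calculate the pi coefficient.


Given: L1 = 11, L2 = 8
(L1+L2)^2 = (19)^2 = 361
(L1-L2)^2 = (3)^2 = 9
Difference = 361 - 9 = 352
This equals 4*L1*L2 = 4*11*8 = 352
Workspace area = 352*pi

352


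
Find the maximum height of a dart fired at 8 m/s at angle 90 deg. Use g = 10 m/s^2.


Given: v0 = 8 m/s, theta = 90 deg, g = 10 m/s^2
sin^2(90) = 1
Using H = v0^2 * sin^2(theta) / (2*g)
H = 8^2 * 1 / (2*10)
H = 64 * 1 / 20
H = 64 / 20
H = 16/5 m

16/5 m


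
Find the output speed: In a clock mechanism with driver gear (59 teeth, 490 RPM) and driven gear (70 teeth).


Given: N1 = 59 teeth, w1 = 490 RPM, N2 = 70 teeth
Using N1*w1 = N2*w2
w2 = N1*w1 / N2
w2 = 59*490 / 70
w2 = 28910 / 70
w2 = 413 RPM

413 RPM


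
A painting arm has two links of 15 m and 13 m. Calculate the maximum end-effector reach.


Given: L1 = 15 m, L2 = 13 m
For a 2-link planar arm, max reach = L1 + L2 (fully extended)
Max reach = 15 + 13
Max reach = 28 m

28 m


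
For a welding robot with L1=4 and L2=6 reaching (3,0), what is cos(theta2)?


Given: L1 = 4, L2 = 6, target (x, y) = (3, 0)
Using cos(theta2) = (x^2 + y^2 - L1^2 - L2^2) / (2*L1*L2)
x^2 + y^2 = 3^2 + 0 = 9
L1^2 + L2^2 = 16 + 36 = 52
Numerator = 9 - 52 = -43
Denominator = 2*4*6 = 48
cos(theta2) = -43/48 = -43/48

-43/48


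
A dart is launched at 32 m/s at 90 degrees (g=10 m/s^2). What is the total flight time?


Given: v0 = 32 m/s, theta = 90 deg, g = 10 m/s^2
sin(90) = 1
Using T = 2*v0*sin(theta) / g
T = 2*32*1 / 10
T = 64 / 10
T = 32/5 s

32/5 s


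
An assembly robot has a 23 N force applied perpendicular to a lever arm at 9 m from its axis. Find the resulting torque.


Given: F = 23 N, r = 9 m, angle = 90 deg (perpendicular)
Using tau = F * r * sin(90)
sin(90) = 1
tau = 23 * 9 * 1
tau = 207 Nm

207 Nm


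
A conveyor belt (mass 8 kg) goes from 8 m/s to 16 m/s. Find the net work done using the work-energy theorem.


Given: m = 8 kg, v0 = 8 m/s, v = 16 m/s
Using W = (1/2)*m*(v^2 - v0^2)
v^2 = 16^2 = 256
v0^2 = 8^2 = 64
v^2 - v0^2 = 256 - 64 = 192
W = (1/2)*8*192 = 768 J

768 J


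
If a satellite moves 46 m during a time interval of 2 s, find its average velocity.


Given: distance d = 46 m, time t = 2 s
Using v = d / t
v = 46 / 2
v = 23 m/s

23 m/s


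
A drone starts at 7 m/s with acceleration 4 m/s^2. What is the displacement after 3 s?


Given: v0 = 7 m/s, a = 4 m/s^2, t = 3 s
Using s = v0*t + (1/2)*a*t^2
s = 7*3 + (1/2)*4*3^2
s = 21 + (1/2)*36
s = 21 + 18
s = 39

39 m


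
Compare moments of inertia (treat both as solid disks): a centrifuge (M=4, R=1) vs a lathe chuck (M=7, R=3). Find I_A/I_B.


Given: M1=4 kg, R1=1 m, M2=7 kg, R2=3 m
For a disk: I = (1/2)*M*R^2, so I_A/I_B = (M1*R1^2)/(M2*R2^2)
M1*R1^2 = 4*1 = 4
M2*R2^2 = 7*9 = 63
I_A/I_B = 4/63 = 4/63

4/63


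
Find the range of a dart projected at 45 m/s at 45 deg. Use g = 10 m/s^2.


Given: v0 = 45 m/s, theta = 45 deg, g = 10 m/s^2
sin(2*45) = sin(90) = 1
Using R = v0^2 * sin(2*theta) / g
R = 45^2 * 1 / 10
R = 2025 / 10
R = 405/2 m

405/2 m


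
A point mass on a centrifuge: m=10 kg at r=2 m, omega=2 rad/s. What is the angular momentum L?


Given: m = 10 kg, r = 2 m, omega = 2 rad/s
For a point mass: I = m*r^2
I = 10*2^2 = 10*4 = 40
L = I*omega = 40*2
L = 80 kg*m^2/s

80 kg*m^2/s


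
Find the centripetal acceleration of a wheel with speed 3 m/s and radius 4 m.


Given: v = 3 m/s, r = 4 m
Using a_c = v^2 / r
a_c = 3^2 / 4
a_c = 9 / 4
a_c = 9/4 m/s^2

9/4 m/s^2


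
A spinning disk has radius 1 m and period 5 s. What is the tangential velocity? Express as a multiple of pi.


Given: radius r = 1 m, period T = 5 s
Using v = 2*pi*r / T
v = 2*pi*1 / 5
v = 2*pi / 5
v = 2/5*pi m/s

2/5*pi m/s


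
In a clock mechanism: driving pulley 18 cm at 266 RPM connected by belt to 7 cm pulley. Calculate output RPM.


Given: D1 = 18 cm, w1 = 266 RPM, D2 = 7 cm
Using D1*w1 = D2*w2
w2 = D1*w1 / D2
w2 = 18*266 / 7
w2 = 4788 / 7
w2 = 684 RPM

684 RPM


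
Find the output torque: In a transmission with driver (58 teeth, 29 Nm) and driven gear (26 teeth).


Given: N1 = 58, N2 = 26, T1 = 29 Nm
Using T2/T1 = N2/N1
T2 = T1 * N2 / N1
T2 = 29 * 26 / 58
T2 = 754 / 58
T2 = 13 Nm

13 Nm


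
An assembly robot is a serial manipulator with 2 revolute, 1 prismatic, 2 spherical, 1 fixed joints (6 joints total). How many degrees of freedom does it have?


Given: serial robot with 2 revolute, 1 prismatic, 2 spherical, 1 fixed joints
DOF contribution per joint type: revolute=1, prismatic=1, spherical=3, fixed=0
DOF = 2*1 + 1*1 + 2*3 + 1*0
DOF = 9

9


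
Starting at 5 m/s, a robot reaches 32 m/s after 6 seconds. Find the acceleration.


Given: initial velocity v0 = 5 m/s, final velocity v = 32 m/s, time t = 6 s
Using a = (v - v0) / t
a = (32 - 5) / 6
a = 27 / 6
a = 9/2 m/s^2

9/2 m/s^2


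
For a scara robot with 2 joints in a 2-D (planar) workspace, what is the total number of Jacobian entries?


Given: task space dimension = 2, joints = 2
Jacobian is a 2 x 2 matrix
Total entries = rows * columns
Total = 2 * 2
Total = 4

4


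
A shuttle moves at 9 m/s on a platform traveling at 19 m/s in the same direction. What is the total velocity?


Given: object velocity = 9 m/s, platform velocity = 19 m/s (same direction)
Using classical velocity addition: v_total = v_object + v_platform
v_total = 9 + 19
v_total = 28 m/s

28 m/s


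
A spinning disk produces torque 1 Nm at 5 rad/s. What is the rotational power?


Given: tau = 1 Nm, omega = 5 rad/s
Using P = tau * omega
P = 1 * 5
P = 5 W

5 W


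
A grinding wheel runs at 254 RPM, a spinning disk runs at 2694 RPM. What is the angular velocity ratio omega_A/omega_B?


Given: RPM_A = 254, RPM_B = 2694
omega = 2*pi*RPM/60, so omega_A/omega_B = RPM_A / RPM_B
omega_A/omega_B = 254 / 2694
omega_A/omega_B = 127/1347

127/1347


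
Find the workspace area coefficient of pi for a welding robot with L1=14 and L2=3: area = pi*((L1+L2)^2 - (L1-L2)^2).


Given: L1 = 14, L2 = 3
(L1+L2)^2 = (17)^2 = 289
(L1-L2)^2 = (11)^2 = 121
Difference = 289 - 121 = 168
This equals 4*L1*L2 = 4*14*3 = 168
Workspace area = 168*pi

168


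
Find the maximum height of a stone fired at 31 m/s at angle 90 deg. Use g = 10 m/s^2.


Given: v0 = 31 m/s, theta = 90 deg, g = 10 m/s^2
sin^2(90) = 1
Using H = v0^2 * sin^2(theta) / (2*g)
H = 31^2 * 1 / (2*10)
H = 961 * 1 / 20
H = 961 / 20
H = 961/20 m

961/20 m


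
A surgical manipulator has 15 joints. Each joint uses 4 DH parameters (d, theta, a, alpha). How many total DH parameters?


Given: 15 joints, 4 DH parameters per joint (d, theta, a, alpha)
Total DH parameters = number_of_joints * 4
Total = 15 * 4
Total = 60

60


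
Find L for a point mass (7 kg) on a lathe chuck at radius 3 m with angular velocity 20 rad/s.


Given: m = 7 kg, r = 3 m, omega = 20 rad/s
For a point mass: I = m*r^2
I = 7*3^2 = 7*9 = 63
L = I*omega = 63*20
L = 1260 kg*m^2/s

1260 kg*m^2/s


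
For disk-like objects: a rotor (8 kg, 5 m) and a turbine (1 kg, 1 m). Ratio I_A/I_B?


Given: M1=8 kg, R1=5 m, M2=1 kg, R2=1 m
For a disk: I = (1/2)*M*R^2, so I_A/I_B = (M1*R1^2)/(M2*R2^2)
M1*R1^2 = 8*25 = 200
M2*R2^2 = 1*1 = 1
I_A/I_B = 200/1 = 200

200


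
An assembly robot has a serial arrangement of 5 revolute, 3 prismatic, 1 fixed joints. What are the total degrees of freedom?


Given: serial robot with 5 revolute, 3 prismatic, 1 fixed joints
DOF contribution per joint type: revolute=1, prismatic=1, spherical=3, fixed=0
DOF = 5*1 + 3*1 + 1*0
DOF = 8

8


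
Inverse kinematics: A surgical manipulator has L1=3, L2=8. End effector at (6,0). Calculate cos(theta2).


Given: L1 = 3, L2 = 8, target (x, y) = (6, 0)
Using cos(theta2) = (x^2 + y^2 - L1^2 - L2^2) / (2*L1*L2)
x^2 + y^2 = 6^2 + 0 = 36
L1^2 + L2^2 = 9 + 64 = 73
Numerator = 36 - 73 = -37
Denominator = 2*3*8 = 48
cos(theta2) = -37/48 = -37/48

-37/48


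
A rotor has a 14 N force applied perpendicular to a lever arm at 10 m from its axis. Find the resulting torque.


Given: F = 14 N, r = 10 m, angle = 90 deg (perpendicular)
Using tau = F * r * sin(90)
sin(90) = 1
tau = 14 * 10 * 1
tau = 140 Nm

140 Nm


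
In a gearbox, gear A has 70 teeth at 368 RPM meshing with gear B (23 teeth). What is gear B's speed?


Given: N1 = 70 teeth, w1 = 368 RPM, N2 = 23 teeth
Using N1*w1 = N2*w2
w2 = N1*w1 / N2
w2 = 70*368 / 23
w2 = 25760 / 23
w2 = 1120 RPM

1120 RPM


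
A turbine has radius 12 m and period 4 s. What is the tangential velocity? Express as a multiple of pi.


Given: radius r = 12 m, period T = 4 s
Using v = 2*pi*r / T
v = 2*pi*12 / 4
v = 24*pi / 4
v = 6*pi m/s

6*pi m/s


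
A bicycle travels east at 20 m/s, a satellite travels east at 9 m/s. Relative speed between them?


Given: v_A = 20 m/s east, v_B = 9 m/s east
Both move in the same direction; relative speed = |v_A - v_B|
|20 - 9| = |11|
= 11 m/s

11 m/s


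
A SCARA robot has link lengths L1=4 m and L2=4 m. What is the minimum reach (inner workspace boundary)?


Given: L1 = 4 m, L2 = 4 m
For a 2-link planar arm, min reach = |L1 - L2| (second link folded back)
Min reach = |4 - 4|
Min reach = 0 m

0 m


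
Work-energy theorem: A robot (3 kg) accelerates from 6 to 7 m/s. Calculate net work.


Given: m = 3 kg, v0 = 6 m/s, v = 7 m/s
Using W = (1/2)*m*(v^2 - v0^2)
v^2 = 7^2 = 49
v0^2 = 6^2 = 36
v^2 - v0^2 = 49 - 36 = 13
W = (1/2)*3*13 = 39/2 J

39/2 J


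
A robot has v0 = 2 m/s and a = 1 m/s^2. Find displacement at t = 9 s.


Given: v0 = 2 m/s, a = 1 m/s^2, t = 9 s
Using s = v0*t + (1/2)*a*t^2
s = 2*9 + (1/2)*1*9^2
s = 18 + (1/2)*81
s = 18 + 81/2
s = 117/2

117/2 m


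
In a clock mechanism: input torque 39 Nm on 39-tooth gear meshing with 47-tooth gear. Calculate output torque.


Given: N1 = 39, N2 = 47, T1 = 39 Nm
Using T2/T1 = N2/N1
T2 = T1 * N2 / N1
T2 = 39 * 47 / 39
T2 = 1833 / 39
T2 = 47 Nm

47 Nm


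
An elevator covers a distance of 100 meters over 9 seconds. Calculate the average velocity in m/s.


Given: distance d = 100 m, time t = 9 s
Using v = d / t
v = 100 / 9
v = 100/9 m/s

100/9 m/s


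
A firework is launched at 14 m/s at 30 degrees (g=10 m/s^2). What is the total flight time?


Given: v0 = 14 m/s, theta = 30 deg, g = 10 m/s^2
sin(30) = 1/2
Using T = 2*v0*sin(theta) / g
T = 2*14*1/2 / 10
T = 14 / 10
T = 7/5 s

7/5 s


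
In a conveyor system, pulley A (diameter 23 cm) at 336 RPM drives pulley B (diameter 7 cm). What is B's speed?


Given: D1 = 23 cm, w1 = 336 RPM, D2 = 7 cm
Using D1*w1 = D2*w2
w2 = D1*w1 / D2
w2 = 23*336 / 7
w2 = 7728 / 7
w2 = 1104 RPM

1104 RPM


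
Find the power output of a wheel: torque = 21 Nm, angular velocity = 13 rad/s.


Given: tau = 21 Nm, omega = 13 rad/s
Using P = tau * omega
P = 21 * 13
P = 273 W

273 W


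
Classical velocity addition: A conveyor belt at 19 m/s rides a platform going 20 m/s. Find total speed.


Given: object velocity = 19 m/s, platform velocity = 20 m/s (same direction)
Using classical velocity addition: v_total = v_object + v_platform
v_total = 19 + 20
v_total = 39 m/s

39 m/s


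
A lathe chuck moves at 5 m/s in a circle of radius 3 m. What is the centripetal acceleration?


Given: v = 5 m/s, r = 3 m
Using a_c = v^2 / r
a_c = 5^2 / 3
a_c = 25 / 3
a_c = 25/3 m/s^2

25/3 m/s^2


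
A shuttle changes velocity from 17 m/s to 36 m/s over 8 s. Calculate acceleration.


Given: initial velocity v0 = 17 m/s, final velocity v = 36 m/s, time t = 8 s
Using a = (v - v0) / t
a = (36 - 17) / 8
a = 19 / 8
a = 19/8 m/s^2

19/8 m/s^2


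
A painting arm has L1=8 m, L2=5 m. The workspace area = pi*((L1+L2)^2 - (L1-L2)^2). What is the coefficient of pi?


Given: L1 = 8, L2 = 5
(L1+L2)^2 = (13)^2 = 169
(L1-L2)^2 = (3)^2 = 9
Difference = 169 - 9 = 160
This equals 4*L1*L2 = 4*8*5 = 160
Workspace area = 160*pi

160


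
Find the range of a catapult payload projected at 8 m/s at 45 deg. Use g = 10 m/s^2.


Given: v0 = 8 m/s, theta = 45 deg, g = 10 m/s^2
sin(2*45) = sin(90) = 1
Using R = v0^2 * sin(2*theta) / g
R = 8^2 * 1 / 10
R = 64 / 10
R = 32/5 m

32/5 m


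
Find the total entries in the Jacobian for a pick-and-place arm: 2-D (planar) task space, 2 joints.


Given: task space dimension = 2, joints = 2
Jacobian is a 2 x 2 matrix
Total entries = rows * columns
Total = 2 * 2
Total = 4

4


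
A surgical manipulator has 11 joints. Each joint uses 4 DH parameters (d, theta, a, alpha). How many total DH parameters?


Given: 11 joints, 4 DH parameters per joint (d, theta, a, alpha)
Total DH parameters = number_of_joints * 4
Total = 11 * 4
Total = 44

44


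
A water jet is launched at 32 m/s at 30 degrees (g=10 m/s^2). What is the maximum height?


Given: v0 = 32 m/s, theta = 30 deg, g = 10 m/s^2
sin^2(30) = 1/4
Using H = v0^2 * sin^2(theta) / (2*g)
H = 32^2 * 1/4 / (2*10)
H = 1024 * 1/4 / 20
H = 256 / 20
H = 64/5 m

64/5 m


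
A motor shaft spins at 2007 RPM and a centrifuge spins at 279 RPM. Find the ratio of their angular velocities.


Given: RPM_A = 2007, RPM_B = 279
omega = 2*pi*RPM/60, so omega_A/omega_B = RPM_A / RPM_B
omega_A/omega_B = 2007 / 279
omega_A/omega_B = 223/31

223/31


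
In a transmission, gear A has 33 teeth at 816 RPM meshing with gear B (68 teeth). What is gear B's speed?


Given: N1 = 33 teeth, w1 = 816 RPM, N2 = 68 teeth
Using N1*w1 = N2*w2
w2 = N1*w1 / N2
w2 = 33*816 / 68
w2 = 26928 / 68
w2 = 396 RPM

396 RPM


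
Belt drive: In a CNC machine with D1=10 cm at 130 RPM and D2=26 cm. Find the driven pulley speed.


Given: D1 = 10 cm, w1 = 130 RPM, D2 = 26 cm
Using D1*w1 = D2*w2
w2 = D1*w1 / D2
w2 = 10*130 / 26
w2 = 1300 / 26
w2 = 50 RPM

50 RPM


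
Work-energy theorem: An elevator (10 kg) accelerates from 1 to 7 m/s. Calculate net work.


Given: m = 10 kg, v0 = 1 m/s, v = 7 m/s
Using W = (1/2)*m*(v^2 - v0^2)
v^2 = 7^2 = 49
v0^2 = 1^2 = 1
v^2 - v0^2 = 49 - 1 = 48
W = (1/2)*10*48 = 240 J

240 J


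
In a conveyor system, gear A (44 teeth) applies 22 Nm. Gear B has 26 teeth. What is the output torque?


Given: N1 = 44, N2 = 26, T1 = 22 Nm
Using T2/T1 = N2/N1
T2 = T1 * N2 / N1
T2 = 22 * 26 / 44
T2 = 572 / 44
T2 = 13 Nm

13 Nm


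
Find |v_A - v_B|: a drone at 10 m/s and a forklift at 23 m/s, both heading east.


Given: v_A = 10 m/s east, v_B = 23 m/s east
Both move in the same direction; relative speed = |v_A - v_B|
|10 - 23| = |-13|
= 13 m/s

13 m/s


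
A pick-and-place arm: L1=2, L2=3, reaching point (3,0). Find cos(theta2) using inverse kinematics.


Given: L1 = 2, L2 = 3, target (x, y) = (3, 0)
Using cos(theta2) = (x^2 + y^2 - L1^2 - L2^2) / (2*L1*L2)
x^2 + y^2 = 3^2 + 0 = 9
L1^2 + L2^2 = 4 + 9 = 13
Numerator = 9 - 13 = -4
Denominator = 2*2*3 = 12
cos(theta2) = -4/12 = -1/3

-1/3


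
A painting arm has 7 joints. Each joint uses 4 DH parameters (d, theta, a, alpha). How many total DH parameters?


Given: 7 joints, 4 DH parameters per joint (d, theta, a, alpha)
Total DH parameters = number_of_joints * 4
Total = 7 * 4
Total = 28

28


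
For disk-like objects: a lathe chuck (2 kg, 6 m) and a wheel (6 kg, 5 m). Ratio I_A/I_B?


Given: M1=2 kg, R1=6 m, M2=6 kg, R2=5 m
For a disk: I = (1/2)*M*R^2, so I_A/I_B = (M1*R1^2)/(M2*R2^2)
M1*R1^2 = 2*36 = 72
M2*R2^2 = 6*25 = 150
I_A/I_B = 72/150 = 12/25

12/25


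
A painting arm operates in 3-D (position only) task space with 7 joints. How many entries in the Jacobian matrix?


Given: task space dimension = 3, joints = 7
Jacobian is a 3 x 7 matrix
Total entries = rows * columns
Total = 3 * 7
Total = 21

21


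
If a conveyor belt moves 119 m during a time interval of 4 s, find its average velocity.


Given: distance d = 119 m, time t = 4 s
Using v = d / t
v = 119 / 4
v = 119/4 m/s

119/4 m/s


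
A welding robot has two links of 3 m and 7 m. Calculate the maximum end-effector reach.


Given: L1 = 3 m, L2 = 7 m
For a 2-link planar arm, max reach = L1 + L2 (fully extended)
Max reach = 3 + 7
Max reach = 10 m

10 m


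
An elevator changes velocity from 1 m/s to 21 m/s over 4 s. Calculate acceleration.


Given: initial velocity v0 = 1 m/s, final velocity v = 21 m/s, time t = 4 s
Using a = (v - v0) / t
a = (21 - 1) / 4
a = 20 / 4
a = 5 m/s^2

5 m/s^2


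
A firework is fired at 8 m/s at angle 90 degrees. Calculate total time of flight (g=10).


Given: v0 = 8 m/s, theta = 90 deg, g = 10 m/s^2
sin(90) = 1
Using T = 2*v0*sin(theta) / g
T = 2*8*1 / 10
T = 16 / 10
T = 8/5 s

8/5 s


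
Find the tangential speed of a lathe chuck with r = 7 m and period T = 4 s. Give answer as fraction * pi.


Given: radius r = 7 m, period T = 4 s
Using v = 2*pi*r / T
v = 2*pi*7 / 4
v = 14*pi / 4
v = 7/2*pi m/s

7/2*pi m/s


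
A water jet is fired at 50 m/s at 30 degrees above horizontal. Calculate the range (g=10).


Given: v0 = 50 m/s, theta = 30 deg, g = 10 m/s^2
sin(2*30) = sin(60) = sqrt(3)/2
Using R = v0^2 * sin(2*theta) / g
R = 50^2 * (sqrt(3)/2) / 10
R = 2500 * sqrt(3) / 20
R = 125*sqrt(3) m

125*sqrt(3) m


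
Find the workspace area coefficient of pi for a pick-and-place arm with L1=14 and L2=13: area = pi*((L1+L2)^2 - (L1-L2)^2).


Given: L1 = 14, L2 = 13
(L1+L2)^2 = (27)^2 = 729
(L1-L2)^2 = (1)^2 = 1
Difference = 729 - 1 = 728
This equals 4*L1*L2 = 4*14*13 = 728
Workspace area = 728*pi

728


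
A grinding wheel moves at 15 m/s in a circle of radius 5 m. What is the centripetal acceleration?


Given: v = 15 m/s, r = 5 m
Using a_c = v^2 / r
a_c = 15^2 / 5
a_c = 225 / 5
a_c = 45 m/s^2

45 m/s^2


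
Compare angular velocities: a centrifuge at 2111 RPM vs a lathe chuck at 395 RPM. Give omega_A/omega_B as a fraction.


Given: RPM_A = 2111, RPM_B = 395
omega = 2*pi*RPM/60, so omega_A/omega_B = RPM_A / RPM_B
omega_A/omega_B = 2111 / 395
omega_A/omega_B = 2111/395

2111/395


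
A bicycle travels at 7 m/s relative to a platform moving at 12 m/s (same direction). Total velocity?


Given: object velocity = 7 m/s, platform velocity = 12 m/s (same direction)
Using classical velocity addition: v_total = v_object + v_platform
v_total = 7 + 12
v_total = 19 m/s

19 m/s


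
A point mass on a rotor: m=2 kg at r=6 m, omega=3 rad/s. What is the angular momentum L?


Given: m = 2 kg, r = 6 m, omega = 3 rad/s
For a point mass: I = m*r^2
I = 2*6^2 = 2*36 = 72
L = I*omega = 72*3
L = 216 kg*m^2/s

216 kg*m^2/s


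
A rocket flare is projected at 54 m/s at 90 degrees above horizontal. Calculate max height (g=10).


Given: v0 = 54 m/s, theta = 90 deg, g = 10 m/s^2
sin^2(90) = 1
Using H = v0^2 * sin^2(theta) / (2*g)
H = 54^2 * 1 / (2*10)
H = 2916 * 1 / 20
H = 2916 / 20
H = 729/5 m

729/5 m


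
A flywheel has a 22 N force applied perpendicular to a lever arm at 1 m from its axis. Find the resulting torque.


Given: F = 22 N, r = 1 m, angle = 90 deg (perpendicular)
Using tau = F * r * sin(90)
sin(90) = 1
tau = 22 * 1 * 1
tau = 22 Nm

22 Nm


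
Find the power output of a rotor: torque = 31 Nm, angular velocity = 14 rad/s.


Given: tau = 31 Nm, omega = 14 rad/s
Using P = tau * omega
P = 31 * 14
P = 434 W

434 W


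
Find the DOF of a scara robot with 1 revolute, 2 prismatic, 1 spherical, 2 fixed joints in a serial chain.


Given: serial robot with 1 revolute, 2 prismatic, 1 spherical, 2 fixed joints
DOF contribution per joint type: revolute=1, prismatic=1, spherical=3, fixed=0
DOF = 1*1 + 2*1 + 1*3 + 2*0
DOF = 6

6


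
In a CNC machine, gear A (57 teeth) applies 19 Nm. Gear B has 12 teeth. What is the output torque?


Given: N1 = 57, N2 = 12, T1 = 19 Nm
Using T2/T1 = N2/N1
T2 = T1 * N2 / N1
T2 = 19 * 12 / 57
T2 = 228 / 57
T2 = 4 Nm

4 Nm


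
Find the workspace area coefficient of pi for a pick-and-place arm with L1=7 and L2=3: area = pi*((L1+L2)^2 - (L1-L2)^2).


Given: L1 = 7, L2 = 3
(L1+L2)^2 = (10)^2 = 100
(L1-L2)^2 = (4)^2 = 16
Difference = 100 - 16 = 84
This equals 4*L1*L2 = 4*7*3 = 84
Workspace area = 84*pi

84


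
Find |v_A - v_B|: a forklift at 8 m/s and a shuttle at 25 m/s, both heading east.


Given: v_A = 8 m/s east, v_B = 25 m/s east
Both move in the same direction; relative speed = |v_A - v_B|
|8 - 25| = |-17|
= 17 m/s

17 m/s


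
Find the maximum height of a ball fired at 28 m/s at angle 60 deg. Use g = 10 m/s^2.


Given: v0 = 28 m/s, theta = 60 deg, g = 10 m/s^2
sin^2(60) = 3/4
Using H = v0^2 * sin^2(theta) / (2*g)
H = 28^2 * 3/4 / (2*10)
H = 784 * 3/4 / 20
H = 588 / 20
H = 147/5 m

147/5 m


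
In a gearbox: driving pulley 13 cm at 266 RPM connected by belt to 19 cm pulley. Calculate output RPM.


Given: D1 = 13 cm, w1 = 266 RPM, D2 = 19 cm
Using D1*w1 = D2*w2
w2 = D1*w1 / D2
w2 = 13*266 / 19
w2 = 3458 / 19
w2 = 182 RPM

182 RPM


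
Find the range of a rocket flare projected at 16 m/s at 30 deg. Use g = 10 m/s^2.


Given: v0 = 16 m/s, theta = 30 deg, g = 10 m/s^2
sin(2*30) = sin(60) = sqrt(3)/2
Using R = v0^2 * sin(2*theta) / g
R = 16^2 * (sqrt(3)/2) / 10
R = 256 * sqrt(3) / 20
R = 64/5*sqrt(3) m

64/5*sqrt(3) m


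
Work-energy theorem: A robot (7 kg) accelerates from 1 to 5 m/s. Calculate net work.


Given: m = 7 kg, v0 = 1 m/s, v = 5 m/s
Using W = (1/2)*m*(v^2 - v0^2)
v^2 = 5^2 = 25
v0^2 = 1^2 = 1
v^2 - v0^2 = 25 - 1 = 24
W = (1/2)*7*24 = 84 J

84 J


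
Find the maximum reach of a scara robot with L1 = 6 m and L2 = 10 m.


Given: L1 = 6 m, L2 = 10 m
For a 2-link planar arm, max reach = L1 + L2 (fully extended)
Max reach = 6 + 10
Max reach = 16 m

16 m


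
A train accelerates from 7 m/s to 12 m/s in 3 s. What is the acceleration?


Given: initial velocity v0 = 7 m/s, final velocity v = 12 m/s, time t = 3 s
Using a = (v - v0) / t
a = (12 - 7) / 3
a = 5 / 3
a = 5/3 m/s^2

5/3 m/s^2


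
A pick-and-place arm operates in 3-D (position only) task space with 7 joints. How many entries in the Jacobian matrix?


Given: task space dimension = 3, joints = 7
Jacobian is a 3 x 7 matrix
Total entries = rows * columns
Total = 3 * 7
Total = 21

21


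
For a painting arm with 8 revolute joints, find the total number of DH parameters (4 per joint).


Given: 8 joints, 4 DH parameters per joint (d, theta, a, alpha)
Total DH parameters = number_of_joints * 4
Total = 8 * 4
Total = 32

32


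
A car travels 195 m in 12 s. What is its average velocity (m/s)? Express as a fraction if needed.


Given: distance d = 195 m, time t = 12 s
Using v = d / t
v = 195 / 12
v = 65/4 m/s

65/4 m/s


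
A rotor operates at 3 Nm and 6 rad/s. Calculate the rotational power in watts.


Given: tau = 3 Nm, omega = 6 rad/s
Using P = tau * omega
P = 3 * 6
P = 18 W

18 W


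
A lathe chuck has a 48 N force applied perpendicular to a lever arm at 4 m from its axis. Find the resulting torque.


Given: F = 48 N, r = 4 m, angle = 90 deg (perpendicular)
Using tau = F * r * sin(90)
sin(90) = 1
tau = 48 * 4 * 1
tau = 192 Nm

192 Nm


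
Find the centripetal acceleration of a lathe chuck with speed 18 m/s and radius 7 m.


Given: v = 18 m/s, r = 7 m
Using a_c = v^2 / r
a_c = 18^2 / 7
a_c = 324 / 7
a_c = 324/7 m/s^2

324/7 m/s^2


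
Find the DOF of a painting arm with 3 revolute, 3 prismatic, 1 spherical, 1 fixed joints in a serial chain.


Given: serial robot with 3 revolute, 3 prismatic, 1 spherical, 1 fixed joints
DOF contribution per joint type: revolute=1, prismatic=1, spherical=3, fixed=0
DOF = 3*1 + 3*1 + 1*3 + 1*0
DOF = 9

9


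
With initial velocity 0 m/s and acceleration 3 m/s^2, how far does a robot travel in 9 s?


Given: v0 = 0 m/s, a = 3 m/s^2, t = 9 s
Using s = v0*t + (1/2)*a*t^2
s = 0*9 + (1/2)*3*9^2
s = 0 + (1/2)*243
s = 0 + 243/2
s = 243/2

243/2 m


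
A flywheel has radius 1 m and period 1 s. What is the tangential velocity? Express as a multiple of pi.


Given: radius r = 1 m, period T = 1 s
Using v = 2*pi*r / T
v = 2*pi*1 / 1
v = 2*pi / 1
v = 2*pi m/s

2*pi m/s


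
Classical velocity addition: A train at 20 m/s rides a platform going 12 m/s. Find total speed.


Given: object velocity = 20 m/s, platform velocity = 12 m/s (same direction)
Using classical velocity addition: v_total = v_object + v_platform
v_total = 20 + 12
v_total = 32 m/s

32 m/s


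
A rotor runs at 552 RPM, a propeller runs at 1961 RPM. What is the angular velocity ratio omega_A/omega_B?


Given: RPM_A = 552, RPM_B = 1961
omega = 2*pi*RPM/60, so omega_A/omega_B = RPM_A / RPM_B
omega_A/omega_B = 552 / 1961
omega_A/omega_B = 552/1961

552/1961


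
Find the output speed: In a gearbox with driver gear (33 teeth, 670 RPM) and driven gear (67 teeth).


Given: N1 = 33 teeth, w1 = 670 RPM, N2 = 67 teeth
Using N1*w1 = N2*w2
w2 = N1*w1 / N2
w2 = 33*670 / 67
w2 = 22110 / 67
w2 = 330 RPM

330 RPM


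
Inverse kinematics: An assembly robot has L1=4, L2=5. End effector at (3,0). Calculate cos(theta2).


Given: L1 = 4, L2 = 5, target (x, y) = (3, 0)
Using cos(theta2) = (x^2 + y^2 - L1^2 - L2^2) / (2*L1*L2)
x^2 + y^2 = 3^2 + 0 = 9
L1^2 + L2^2 = 16 + 25 = 41
Numerator = 9 - 41 = -32
Denominator = 2*4*5 = 40
cos(theta2) = -32/40 = -4/5

-4/5


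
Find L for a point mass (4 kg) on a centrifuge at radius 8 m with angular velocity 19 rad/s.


Given: m = 4 kg, r = 8 m, omega = 19 rad/s
For a point mass: I = m*r^2
I = 4*8^2 = 4*64 = 256
L = I*omega = 256*19
L = 4864 kg*m^2/s

4864 kg*m^2/s


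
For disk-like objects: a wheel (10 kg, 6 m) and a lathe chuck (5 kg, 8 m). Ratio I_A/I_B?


Given: M1=10 kg, R1=6 m, M2=5 kg, R2=8 m
For a disk: I = (1/2)*M*R^2, so I_A/I_B = (M1*R1^2)/(M2*R2^2)
M1*R1^2 = 10*36 = 360
M2*R2^2 = 5*64 = 320
I_A/I_B = 360/320 = 9/8

9/8


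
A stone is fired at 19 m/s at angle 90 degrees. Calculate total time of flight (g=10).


Given: v0 = 19 m/s, theta = 90 deg, g = 10 m/s^2
sin(90) = 1
Using T = 2*v0*sin(theta) / g
T = 2*19*1 / 10
T = 38 / 10
T = 19/5 s

19/5 s


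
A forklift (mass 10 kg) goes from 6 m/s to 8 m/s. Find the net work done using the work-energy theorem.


Given: m = 10 kg, v0 = 6 m/s, v = 8 m/s
Using W = (1/2)*m*(v^2 - v0^2)
v^2 = 8^2 = 64
v0^2 = 6^2 = 36
v^2 - v0^2 = 64 - 36 = 28
W = (1/2)*10*28 = 140 J

140 J


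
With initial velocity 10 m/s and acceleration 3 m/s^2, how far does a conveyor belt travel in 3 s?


Given: v0 = 10 m/s, a = 3 m/s^2, t = 3 s
Using s = v0*t + (1/2)*a*t^2
s = 10*3 + (1/2)*3*3^2
s = 30 + (1/2)*27
s = 30 + 27/2
s = 87/2

87/2 m


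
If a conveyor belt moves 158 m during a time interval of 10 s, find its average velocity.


Given: distance d = 158 m, time t = 10 s
Using v = d / t
v = 158 / 10
v = 79/5 m/s

79/5 m/s


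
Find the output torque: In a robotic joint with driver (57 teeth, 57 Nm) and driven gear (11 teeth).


Given: N1 = 57, N2 = 11, T1 = 57 Nm
Using T2/T1 = N2/N1
T2 = T1 * N2 / N1
T2 = 57 * 11 / 57
T2 = 627 / 57
T2 = 11 Nm

11 Nm


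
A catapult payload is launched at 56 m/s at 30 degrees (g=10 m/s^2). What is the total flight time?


Given: v0 = 56 m/s, theta = 30 deg, g = 10 m/s^2
sin(30) = 1/2
Using T = 2*v0*sin(theta) / g
T = 2*56*1/2 / 10
T = 56 / 10
T = 28/5 s

28/5 s


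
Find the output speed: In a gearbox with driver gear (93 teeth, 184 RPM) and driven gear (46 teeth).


Given: N1 = 93 teeth, w1 = 184 RPM, N2 = 46 teeth
Using N1*w1 = N2*w2
w2 = N1*w1 / N2
w2 = 93*184 / 46
w2 = 17112 / 46
w2 = 372 RPM

372 RPM


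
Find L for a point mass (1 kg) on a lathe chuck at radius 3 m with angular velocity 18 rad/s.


Given: m = 1 kg, r = 3 m, omega = 18 rad/s
For a point mass: I = m*r^2
I = 1*3^2 = 1*9 = 9
L = I*omega = 9*18
L = 162 kg*m^2/s

162 kg*m^2/s


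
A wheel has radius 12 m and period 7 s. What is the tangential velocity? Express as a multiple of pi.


Given: radius r = 12 m, period T = 7 s
Using v = 2*pi*r / T
v = 2*pi*12 / 7
v = 24*pi / 7
v = 24/7*pi m/s

24/7*pi m/s


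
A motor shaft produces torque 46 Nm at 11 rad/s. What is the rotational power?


Given: tau = 46 Nm, omega = 11 rad/s
Using P = tau * omega
P = 46 * 11
P = 506 W

506 W


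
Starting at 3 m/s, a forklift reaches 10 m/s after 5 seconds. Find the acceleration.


Given: initial velocity v0 = 3 m/s, final velocity v = 10 m/s, time t = 5 s
Using a = (v - v0) / t
a = (10 - 3) / 5
a = 7 / 5
a = 7/5 m/s^2

7/5 m/s^2


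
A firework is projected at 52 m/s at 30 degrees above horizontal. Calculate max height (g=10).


Given: v0 = 52 m/s, theta = 30 deg, g = 10 m/s^2
sin^2(30) = 1/4
Using H = v0^2 * sin^2(theta) / (2*g)
H = 52^2 * 1/4 / (2*10)
H = 2704 * 1/4 / 20
H = 676 / 20
H = 169/5 m

169/5 m


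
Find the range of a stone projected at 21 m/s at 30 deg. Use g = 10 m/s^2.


Given: v0 = 21 m/s, theta = 30 deg, g = 10 m/s^2
sin(2*30) = sin(60) = sqrt(3)/2
Using R = v0^2 * sin(2*theta) / g
R = 21^2 * (sqrt(3)/2) / 10
R = 441 * sqrt(3) / 20
R = 441/20*sqrt(3) m

441/20*sqrt(3) m


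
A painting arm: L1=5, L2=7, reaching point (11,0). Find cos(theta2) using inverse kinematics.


Given: L1 = 5, L2 = 7, target (x, y) = (11, 0)
Using cos(theta2) = (x^2 + y^2 - L1^2 - L2^2) / (2*L1*L2)
x^2 + y^2 = 11^2 + 0 = 121
L1^2 + L2^2 = 25 + 49 = 74
Numerator = 121 - 74 = 47
Denominator = 2*5*7 = 70
cos(theta2) = 47/70 = 47/70

47/70


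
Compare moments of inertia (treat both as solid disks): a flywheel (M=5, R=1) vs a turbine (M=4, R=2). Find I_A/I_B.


Given: M1=5 kg, R1=1 m, M2=4 kg, R2=2 m
For a disk: I = (1/2)*M*R^2, so I_A/I_B = (M1*R1^2)/(M2*R2^2)
M1*R1^2 = 5*1 = 5
M2*R2^2 = 4*4 = 16
I_A/I_B = 5/16 = 5/16

5/16


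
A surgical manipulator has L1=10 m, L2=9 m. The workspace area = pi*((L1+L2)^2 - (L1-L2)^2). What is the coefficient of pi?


Given: L1 = 10, L2 = 9
(L1+L2)^2 = (19)^2 = 361
(L1-L2)^2 = (1)^2 = 1
Difference = 361 - 1 = 360
This equals 4*L1*L2 = 4*10*9 = 360
Workspace area = 360*pi

360


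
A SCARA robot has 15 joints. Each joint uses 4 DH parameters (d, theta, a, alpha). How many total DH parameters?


Given: 15 joints, 4 DH parameters per joint (d, theta, a, alpha)
Total DH parameters = number_of_joints * 4
Total = 15 * 4
Total = 60

60


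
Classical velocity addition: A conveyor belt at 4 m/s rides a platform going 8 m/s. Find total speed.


Given: object velocity = 4 m/s, platform velocity = 8 m/s (same direction)
Using classical velocity addition: v_total = v_object + v_platform
v_total = 4 + 8
v_total = 12 m/s

12 m/s


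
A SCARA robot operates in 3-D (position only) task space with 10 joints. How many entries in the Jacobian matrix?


Given: task space dimension = 3, joints = 10
Jacobian is a 3 x 10 matrix
Total entries = rows * columns
Total = 3 * 10
Total = 30

30


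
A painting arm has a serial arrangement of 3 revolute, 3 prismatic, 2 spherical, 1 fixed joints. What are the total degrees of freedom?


Given: serial robot with 3 revolute, 3 prismatic, 2 spherical, 1 fixed joints
DOF contribution per joint type: revolute=1, prismatic=1, spherical=3, fixed=0
DOF = 3*1 + 3*1 + 2*3 + 1*0
DOF = 12

12


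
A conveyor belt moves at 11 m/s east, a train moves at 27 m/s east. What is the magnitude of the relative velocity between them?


Given: v_A = 11 m/s east, v_B = 27 m/s east
Both move in the same direction; relative speed = |v_A - v_B|
|11 - 27| = |-16|
= 16 m/s

16 m/s


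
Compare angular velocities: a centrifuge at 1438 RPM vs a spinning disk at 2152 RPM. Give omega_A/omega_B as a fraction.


Given: RPM_A = 1438, RPM_B = 2152
omega = 2*pi*RPM/60, so omega_A/omega_B = RPM_A / RPM_B
omega_A/omega_B = 1438 / 2152
omega_A/omega_B = 719/1076

719/1076


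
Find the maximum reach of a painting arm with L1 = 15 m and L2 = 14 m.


Given: L1 = 15 m, L2 = 14 m
For a 2-link planar arm, max reach = L1 + L2 (fully extended)
Max reach = 15 + 14
Max reach = 29 m

29 m


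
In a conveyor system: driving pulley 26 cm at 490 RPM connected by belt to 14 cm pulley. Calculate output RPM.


Given: D1 = 26 cm, w1 = 490 RPM, D2 = 14 cm
Using D1*w1 = D2*w2
w2 = D1*w1 / D2
w2 = 26*490 / 14
w2 = 12740 / 14
w2 = 910 RPM

910 RPM


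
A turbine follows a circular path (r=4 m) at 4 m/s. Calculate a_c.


Given: v = 4 m/s, r = 4 m
Using a_c = v^2 / r
a_c = 4^2 / 4
a_c = 16 / 4
a_c = 4 m/s^2

4 m/s^2


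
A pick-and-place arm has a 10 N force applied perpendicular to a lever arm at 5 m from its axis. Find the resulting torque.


Given: F = 10 N, r = 5 m, angle = 90 deg (perpendicular)
Using tau = F * r * sin(90)
sin(90) = 1
tau = 10 * 5 * 1
tau = 50 Nm

50 Nm


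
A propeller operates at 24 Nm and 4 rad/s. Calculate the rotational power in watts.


Given: tau = 24 Nm, omega = 4 rad/s
Using P = tau * omega
P = 24 * 4
P = 96 W

96 W


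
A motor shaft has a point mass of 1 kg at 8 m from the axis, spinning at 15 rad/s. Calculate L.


Given: m = 1 kg, r = 8 m, omega = 15 rad/s
For a point mass: I = m*r^2
I = 1*8^2 = 1*64 = 64
L = I*omega = 64*15
L = 960 kg*m^2/s

960 kg*m^2/s


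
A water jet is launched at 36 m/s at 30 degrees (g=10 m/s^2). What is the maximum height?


Given: v0 = 36 m/s, theta = 30 deg, g = 10 m/s^2
sin^2(30) = 1/4
Using H = v0^2 * sin^2(theta) / (2*g)
H = 36^2 * 1/4 / (2*10)
H = 1296 * 1/4 / 20
H = 324 / 20
H = 81/5 m

81/5 m


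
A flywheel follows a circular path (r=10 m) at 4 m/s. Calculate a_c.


Given: v = 4 m/s, r = 10 m
Using a_c = v^2 / r
a_c = 4^2 / 10
a_c = 16 / 10
a_c = 8/5 m/s^2

8/5 m/s^2


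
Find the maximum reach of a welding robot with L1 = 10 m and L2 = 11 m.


Given: L1 = 10 m, L2 = 11 m
For a 2-link planar arm, max reach = L1 + L2 (fully extended)
Max reach = 10 + 11
Max reach = 21 m

21 m


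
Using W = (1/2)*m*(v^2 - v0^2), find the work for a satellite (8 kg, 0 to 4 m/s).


Given: m = 8 kg, v0 = 0 m/s, v = 4 m/s
Using W = (1/2)*m*(v^2 - v0^2)
v^2 = 4^2 = 16
v0^2 = 0^2 = 0
v^2 - v0^2 = 16 - 0 = 16
W = (1/2)*8*16 = 64 J

64 J


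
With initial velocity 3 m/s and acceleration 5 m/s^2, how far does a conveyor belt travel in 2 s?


Given: v0 = 3 m/s, a = 5 m/s^2, t = 2 s
Using s = v0*t + (1/2)*a*t^2
s = 3*2 + (1/2)*5*2^2
s = 6 + (1/2)*20
s = 6 + 10
s = 16

16 m


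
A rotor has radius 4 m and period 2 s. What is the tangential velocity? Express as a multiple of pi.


Given: radius r = 4 m, period T = 2 s
Using v = 2*pi*r / T
v = 2*pi*4 / 2
v = 8*pi / 2
v = 4*pi m/s

4*pi m/s


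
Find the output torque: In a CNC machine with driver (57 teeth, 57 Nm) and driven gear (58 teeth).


Given: N1 = 57, N2 = 58, T1 = 57 Nm
Using T2/T1 = N2/N1
T2 = T1 * N2 / N1
T2 = 57 * 58 / 57
T2 = 3306 / 57
T2 = 58 Nm

58 Nm


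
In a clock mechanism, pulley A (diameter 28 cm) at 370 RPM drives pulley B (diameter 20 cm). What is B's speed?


Given: D1 = 28 cm, w1 = 370 RPM, D2 = 20 cm
Using D1*w1 = D2*w2
w2 = D1*w1 / D2
w2 = 28*370 / 20
w2 = 10360 / 20
w2 = 518 RPM

518 RPM


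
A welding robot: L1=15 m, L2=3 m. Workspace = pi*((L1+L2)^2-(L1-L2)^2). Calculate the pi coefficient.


Given: L1 = 15, L2 = 3
(L1+L2)^2 = (18)^2 = 324
(L1-L2)^2 = (12)^2 = 144
Difference = 324 - 144 = 180
This equals 4*L1*L2 = 4*15*3 = 180
Workspace area = 180*pi

180


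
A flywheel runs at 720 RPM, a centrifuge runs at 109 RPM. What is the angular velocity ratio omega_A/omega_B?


Given: RPM_A = 720, RPM_B = 109
omega = 2*pi*RPM/60, so omega_A/omega_B = RPM_A / RPM_B
omega_A/omega_B = 720 / 109
omega_A/omega_B = 720/109

720/109
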